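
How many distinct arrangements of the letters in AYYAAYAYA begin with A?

70

With the first slot taken by A, it remains to arrange the other 8 letters (YYAAYAYA).
Those 8 letters have A appearing 4 times and Y appearing 4 times, giving (8)!/(4!·4!) = 70.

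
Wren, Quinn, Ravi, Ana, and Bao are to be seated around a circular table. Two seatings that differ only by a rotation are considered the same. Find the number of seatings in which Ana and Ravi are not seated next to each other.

12

Without the restriction there are (4)! = 24 seatings.
Those with Ana next to Ravi: fuse the pair into one unit and seat 4 units around a circle — 2·(3)! = 12.
Subtracting, 24 − 12 = 12.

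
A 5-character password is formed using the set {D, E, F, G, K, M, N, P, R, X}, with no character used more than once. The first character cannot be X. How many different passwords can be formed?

27216

The first character has 10−1 = 9 choices (anything except X).
The remaining 4 characters are filled from the other 9 symbols without repetition: 9 × 8 × 7 × 6 = 3024.
Total: 9 × 3024 = 27216.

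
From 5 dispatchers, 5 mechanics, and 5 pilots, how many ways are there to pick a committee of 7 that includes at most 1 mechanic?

1170

Split by how many mechanics are chosen (0 through 1).
Sum: C(5,0)·C(10,7) + C(5,1)·C(10,6) = 120 + 1050 = 1170.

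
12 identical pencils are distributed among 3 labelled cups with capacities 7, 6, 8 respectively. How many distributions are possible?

Without the upper bounds there are C(14,2) = 91 ways to split 12 among 3 cups.
Subtract solutions that violate a single cap (substitute x_i' = x_i − (cap_i+1)): x_1 ≥ 8 gives C(6,2) = 15; x_2 ≥ 7 gives C(7,2) = 21; x_3 ≥ 9 gives C(5,2) = 10. Together 46.
No two caps can be exceeded simultaneously, so the pair terms are all 0.
By inclusion–exclusion the count is 91 − 46 + 0 = 45.

45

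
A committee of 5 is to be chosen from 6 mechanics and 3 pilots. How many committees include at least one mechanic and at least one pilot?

120

With no constraint there are C(9,5) = 126 possible selections.
Subtract selections that omit an entire group: no mechanics → C(3,5) = 0; no pilots → C(6,5) = 6.
Both groups omitted at once is impossible, so 126 − 6 = 120.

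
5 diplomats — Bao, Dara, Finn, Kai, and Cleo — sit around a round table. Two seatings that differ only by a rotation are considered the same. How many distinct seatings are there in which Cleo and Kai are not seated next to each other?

Without the restriction there are (4)! = 24 seatings.
Seatings with Cleo beside Kai: treat them as a block with 2 internal orders, giving 2 × (3)! = 12.
Subtracting, 24 − 12 = 12.

12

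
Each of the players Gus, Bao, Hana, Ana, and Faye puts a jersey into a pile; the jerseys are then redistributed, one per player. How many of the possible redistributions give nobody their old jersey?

Let Aᵢ be the assignments in which player i gets their old jersey. We want the size of the complement of A₁∪…∪A_5.
By inclusion–exclusion this is Σ_{j=0}^{5} (−1)^j C(5,j)·(5−j)!.
Computing: 120 − 120 + 60 − 20 + 5 − 1 = 44.

44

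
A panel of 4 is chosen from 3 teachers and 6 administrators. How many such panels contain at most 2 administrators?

51

Split by how many administrators are chosen (0 through 2).
Sum: C(6,0)·C(3,4) + C(6,1)·C(3,3) + C(6,2)·C(3,2) = 0 + 6 + 45 = 51.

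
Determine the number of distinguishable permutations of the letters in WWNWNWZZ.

Letter multiplicities in WWNWNWZZ: N×2, W×4, Z×2.
Dividing 8! = 40320 by 4!·2!·2! = 96 for the repeated letters gives 420.

420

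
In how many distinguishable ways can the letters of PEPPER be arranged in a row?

60

Letter multiplicities in PEPPER: E×2, P×3, R×1.
Dividing 6! = 720 by 3!·2! = 12 for the repeated letters gives 60.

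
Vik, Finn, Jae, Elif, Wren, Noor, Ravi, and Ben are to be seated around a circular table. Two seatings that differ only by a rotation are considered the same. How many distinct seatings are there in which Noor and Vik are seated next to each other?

1440

Glue Noor and Vik into a block (2 internal orders). Seating 7 units around a circle gives (6)! arrangements.
So 2 × (6)! = 2 × 720 = 1440.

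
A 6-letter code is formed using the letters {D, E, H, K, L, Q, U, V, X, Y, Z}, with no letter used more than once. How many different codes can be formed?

332640

This is a permutation of 6 out of 11: P(11,6) = 11!/5!.
That product is 11 × 10 × 9 × 8 × 7 × 6 = 332640.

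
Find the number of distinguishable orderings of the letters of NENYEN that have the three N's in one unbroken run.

12

Treat the 3 copies of N as a single block. The multiset to arrange is then {NNN, E, E, Y}, 4 items in all.
That gives (4)!/(2!) = 12 arrangements.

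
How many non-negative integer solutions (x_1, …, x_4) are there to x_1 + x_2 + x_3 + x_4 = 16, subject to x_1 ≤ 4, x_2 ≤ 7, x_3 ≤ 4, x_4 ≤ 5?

35

Ignoring the caps, the number of non-negative solutions to x_1+…+x_4 = 16 is C(19,3) = 969.
Subtract solutions that violate a single cap (substitute x_i' = x_i − (cap_i+1)): x_1 ≥ 5 gives C(14,3) = 364; x_2 ≥ 8 gives C(11,3) = 165; x_3 ≥ 5 gives C(14,3) = 364; x_4 ≥ 6 gives C(13,3) = 286. Together 1179.
Add back pairs where two caps are both exceeded: 20 + 84 + 56 + 20 + 10 + 56 = 246.
Subtract triples: 0 + 0 + 1 + 0 = 1.
By inclusion–exclusion the count is 969 − 1179 + 246 − 1 = 35.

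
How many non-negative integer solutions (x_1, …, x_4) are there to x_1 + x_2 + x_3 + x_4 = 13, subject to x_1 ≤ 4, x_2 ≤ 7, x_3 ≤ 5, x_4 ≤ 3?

69

Without the upper bounds there are C(16,3) = 560 ways to split 13 among 4 variables.
Subtract solutions that violate a single cap (substitute x_i' = x_i − (cap_i+1)): x_1 ≥ 5 gives C(11,3) = 165; x_2 ≥ 8 gives C(8,3) = 56; x_3 ≥ 6 gives C(10,3) = 120; x_4 ≥ 4 gives C(12,3) = 220. Together 561.
Add back pairs where two caps are both exceeded: 1 + 10 + 35 + 0 + 4 + 20 = 70.
By inclusion–exclusion the count is 560 − 561 + 70 = 69.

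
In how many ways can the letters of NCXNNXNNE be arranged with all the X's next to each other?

336

Treat the 2 copies of X as a single block. The multiset to arrange is then {XX, C, E, N, N, N, N, N}, 8 items in all.
That gives (8)!/(5!) = 336 arrangements.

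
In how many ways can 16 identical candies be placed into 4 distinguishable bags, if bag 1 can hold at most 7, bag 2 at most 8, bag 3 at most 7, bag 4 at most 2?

107

Without the upper bounds there are C(19,3) = 969 ways to split 16 among 4 bags.
Subtract solutions that violate a single cap (substitute x_i' = x_i − (cap_i+1)): x_1 ≥ 8 gives C(11,3) = 165; x_2 ≥ 9 gives C(10,3) = 120; x_3 ≥ 8 gives C(11,3) = 165; x_4 ≥ 3 gives C(16,3) = 560. Together 1010.
Add back pairs where two caps are both exceeded: 0 + 1 + 56 + 0 + 35 + 56 = 148.
By inclusion–exclusion the count is 969 − 1010 + 148 = 107.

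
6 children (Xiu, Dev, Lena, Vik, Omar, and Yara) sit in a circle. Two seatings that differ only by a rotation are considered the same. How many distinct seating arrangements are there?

120

Seat Xiu anywhere (absorbing the rotational symmetry), then permute the other 5: (5)! = 120.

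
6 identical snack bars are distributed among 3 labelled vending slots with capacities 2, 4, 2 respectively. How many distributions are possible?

6

By stars and bars, unrestricted non-negative solutions to x_1+…+x_3 = 6 number C(6+2,2) = 28.
Subtract solutions that violate a single cap (substitute x_i' = x_i − (cap_i+1)): x_1 ≥ 3 gives C(5,2) = 10; x_2 ≥ 5 gives C(3,2) = 3; x_3 ≥ 3 gives C(5,2) = 10. Together 23.
Add back pairs where two caps are both exceeded: 0 + 1 + 0 = 1.
By inclusion–exclusion the count is 28 − 23 + 1 = 6.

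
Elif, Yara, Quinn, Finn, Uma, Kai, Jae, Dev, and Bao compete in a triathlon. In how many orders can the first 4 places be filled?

There are 9 choices for 1st place, 8 for 2nd, and so on down to 6 for position 4.
That gives 9 × 8 × 7 × 6 = 3024.

3024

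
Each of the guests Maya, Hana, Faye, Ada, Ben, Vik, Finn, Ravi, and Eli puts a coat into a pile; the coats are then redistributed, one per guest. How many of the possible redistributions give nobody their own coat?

This is the derangement count D_9: permutations of 9 items with no fixed point.
By inclusion–exclusion this is Σ_{j=0}^{9} (−1)^j C(9,j)·(9−j)!.
Computing: 362880 − 362880 + 181440 − 60480 + 15120 − 3024 + 504 − 72 + 9 − 1 = 133496.

133496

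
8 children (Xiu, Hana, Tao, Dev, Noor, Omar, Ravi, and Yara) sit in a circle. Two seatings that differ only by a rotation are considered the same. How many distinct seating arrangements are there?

5040

Fix one person's seat to break rotational symmetry; the remaining 7 people can be arranged in (7)! = 5040 ways.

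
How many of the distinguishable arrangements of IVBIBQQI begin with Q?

Fix Q in the first position and arrange the remaining 7 letters.
Those 7 letters have B appearing twice and I appearing 3 times, giving (7)!/(3!·2!) = 420.

420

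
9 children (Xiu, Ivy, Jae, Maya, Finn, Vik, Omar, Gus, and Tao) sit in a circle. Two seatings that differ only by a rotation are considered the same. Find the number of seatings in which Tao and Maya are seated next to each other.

Treat {Tao, Maya} as one unit (2 internal orders) and seat the resulting 8 units around the table: (7)! circular arrangements.
So 2 × (7)! = 2 × 5040 = 10080.

10080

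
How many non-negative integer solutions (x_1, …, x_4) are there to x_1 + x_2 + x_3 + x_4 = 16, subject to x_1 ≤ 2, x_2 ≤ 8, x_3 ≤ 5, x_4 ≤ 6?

By stars and bars, unrestricted non-negative solutions to x_1+…+x_4 = 16 number C(16+3,3) = 969.
Subtract solutions that violate a single cap (substitute x_i' = x_i − (cap_i+1)): x_1 ≥ 3 gives C(16,3) = 560; x_2 ≥ 9 gives C(10,3) = 120; x_3 ≥ 6 gives C(13,3) = 286; x_4 ≥ 7 gives C(12,3) = 220. Together 1186.
Add back pairs where two caps are both exceeded: 35 + 120 + 84 + 4 + 1 + 20 = 264.
Subtract triples: 0 + 0 + 1 + 0 = 1.
By inclusion–exclusion the count is 969 − 1186 + 264 − 1 = 46.

46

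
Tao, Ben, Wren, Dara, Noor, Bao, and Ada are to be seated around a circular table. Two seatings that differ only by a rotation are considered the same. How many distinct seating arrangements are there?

720

Around a circle, 7 distinct people have 7!/7 = (6)! = 720 rotationally distinct seatings.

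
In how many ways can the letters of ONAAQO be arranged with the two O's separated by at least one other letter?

120

Total arrangements of ONAAQO: 6!/(2!·2!) = 180.
Arrangements with the O's together: treat OO as one letter, giving (5)!/(2!) = 60.
Subtracting, 180 − 60 = 120 arrangements keep the O's apart.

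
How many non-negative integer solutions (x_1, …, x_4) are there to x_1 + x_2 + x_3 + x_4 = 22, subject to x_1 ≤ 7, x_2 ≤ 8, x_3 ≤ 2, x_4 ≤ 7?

10

By stars and bars, unrestricted non-negative solutions to x_1+…+x_4 = 22 number C(22+3,3) = 2300.
Subtract solutions that violate a single cap (substitute x_i' = x_i − (cap_i+1)): x_1 ≥ 8 gives C(17,3) = 680; x_2 ≥ 9 gives C(16,3) = 560; x_3 ≥ 3 gives C(22,3) = 1540; x_4 ≥ 8 gives C(17,3) = 680. Together 3460.
Add back pairs where two caps are both exceeded: 56 + 364 + 84 + 286 + 56 + 364 = 1210.
Subtract triples: 10 + 0 + 20 + 10 = 40.
By inclusion–exclusion the count is 2300 − 3460 + 1210 − 40 = 10.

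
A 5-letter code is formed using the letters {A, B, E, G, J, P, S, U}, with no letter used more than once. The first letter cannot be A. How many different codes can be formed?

The first letter has 8−1 = 7 choices (anything except A).
The remaining 4 letters are filled from the other 7 symbols without repetition: 7 × 6 × 5 × 4 = 840.
Total: 7 × 840 = 5880.

5880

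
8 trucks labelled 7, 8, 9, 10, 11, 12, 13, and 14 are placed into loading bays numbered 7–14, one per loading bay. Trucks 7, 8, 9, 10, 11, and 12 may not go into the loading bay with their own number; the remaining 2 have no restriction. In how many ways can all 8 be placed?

18806

Let Aᵢ (for 7 ≤ i ≤ 12) be the placements that put truck i in its forbidden loading bay. Any j of these fix j positions, leaving (8−j)! ways to fill the rest, and there are C(6,j) ways to pick which j.
By inclusion–exclusion, the number of valid placements is Σ_{j=0}^{6} (−1)^j C(6,j)·(8−j)!.
Computing: 40320 − 30240 + 10800 − 2400 + 360 − 36 + 2 = 18806.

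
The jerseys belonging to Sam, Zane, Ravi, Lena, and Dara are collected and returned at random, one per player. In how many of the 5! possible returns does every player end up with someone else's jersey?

Count assignments avoiding every fixed point. For any j of the 5 players fixed to their old jersey, the other 5−j can be arranged in (5−j)! ways.
By inclusion–exclusion this is Σ_{j=0}^{5} (−1)^j C(5,j)·(5−j)!.
Computing: 120 − 120 + 60 − 20 + 5 − 1 = 44.

44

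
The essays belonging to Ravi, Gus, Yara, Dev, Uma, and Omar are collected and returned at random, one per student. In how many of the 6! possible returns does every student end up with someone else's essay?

This is the derangement count D_6: permutations of 6 items with no fixed point.
By inclusion–exclusion this is Σ_{j=0}^{6} (−1)^j C(6,j)·(6−j)!.
Computing: 720 − 720 + 360 − 120 + 30 − 6 + 1 = 265.

265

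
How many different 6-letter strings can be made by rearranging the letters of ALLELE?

60

The 6 letters of ALLELE have repeats: E appearing twice and L appearing 3 times.
The number of distinct arrangements is 6!/(3!·2!) = 720/12 = 60.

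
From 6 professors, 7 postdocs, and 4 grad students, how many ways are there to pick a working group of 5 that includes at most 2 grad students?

5863

Split by how many grad students are chosen (0 through 2).
Sum: C(4,0)·C(13,5) + C(4,1)·C(13,4) + C(4,2)·C(13,3) = 1287 + 2860 + 1716 = 5863.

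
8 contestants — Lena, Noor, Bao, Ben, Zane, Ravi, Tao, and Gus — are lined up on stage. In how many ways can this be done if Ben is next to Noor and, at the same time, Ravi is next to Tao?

Treat {Ben,Noor} as one block (2 orders) and {Ravi,Tao} as another (2 orders).
That leaves 6 units to arrange: 2 × 2 × 6! = 4 × 720 = 2880.

2880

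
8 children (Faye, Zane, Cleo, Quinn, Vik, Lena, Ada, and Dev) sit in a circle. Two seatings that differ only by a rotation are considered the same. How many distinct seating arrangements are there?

5040

Around a circle, 8 distinct people have 8!/8 = (7)! = 5040 rotationally distinct seatings.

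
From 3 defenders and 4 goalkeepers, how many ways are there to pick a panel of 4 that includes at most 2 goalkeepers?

22

Split by how many goalkeepers are chosen (0 through 2).
Sum: C(4,0)·C(3,4) + C(4,1)·C(3,3) + C(4,2)·C(3,2) = 0 + 4 + 18 = 22.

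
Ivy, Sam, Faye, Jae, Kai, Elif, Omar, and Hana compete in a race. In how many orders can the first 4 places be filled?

This is an ordered selection of 4 from 8: P(8,4).
That gives 8 × 7 × 6 × 5 = 1680.

1680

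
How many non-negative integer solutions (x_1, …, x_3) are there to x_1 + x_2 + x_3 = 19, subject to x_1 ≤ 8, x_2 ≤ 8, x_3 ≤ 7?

15

Ignoring the caps, the number of non-negative solutions to x_1+…+x_3 = 19 is C(21,2) = 210.
Subtract solutions that violate a single cap (substitute x_i' = x_i − (cap_i+1)): x_1 ≥ 9 gives C(12,2) = 66; x_2 ≥ 9 gives C(12,2) = 66; x_3 ≥ 8 gives C(13,2) = 78. Together 210.
Add back pairs where two caps are both exceeded: 3 + 6 + 6 = 15.
By inclusion–exclusion the count is 210 − 210 + 15 = 15.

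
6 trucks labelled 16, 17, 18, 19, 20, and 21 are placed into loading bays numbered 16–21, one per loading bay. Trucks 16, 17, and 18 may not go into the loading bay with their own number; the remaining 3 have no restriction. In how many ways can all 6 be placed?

426

Let Aᵢ (for i ∈ {16, 17, 18}) be the placements that put truck i in its forbidden loading bay. Any j of these fix j positions, leaving (6−j)! ways to fill the rest, and there are C(3,j) ways to pick which j.
By inclusion–exclusion, the number of valid placements is Σ_{j=0}^{3} (−1)^j C(3,j)·(6−j)!.
Computing: 720 − 360 + 72 − 6 = 426.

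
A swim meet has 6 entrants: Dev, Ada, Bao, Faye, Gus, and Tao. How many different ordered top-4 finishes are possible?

360

This is an ordered selection of 4 from 6: P(6,4).
That gives 6 × 5 × 4 × 3 = 360.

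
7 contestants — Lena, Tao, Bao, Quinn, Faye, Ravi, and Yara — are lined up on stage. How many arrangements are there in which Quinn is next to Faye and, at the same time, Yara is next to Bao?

Treat {Quinn,Faye} as one block (2 orders) and {Yara,Bao} as another (2 orders).
That leaves 5 units to arrange: 2 × 2 × 5! = 4 × 120 = 480.

480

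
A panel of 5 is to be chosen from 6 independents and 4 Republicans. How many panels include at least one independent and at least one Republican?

246

Unrestricted: C(10,5) = 252 ways to pick any 5 of the 10.
Selections missing a whole group: no independents → C(4,5) = 0; no Republicans → C(6,5) = 6.
Both groups omitted at once is impossible, so 252 − 6 = 246.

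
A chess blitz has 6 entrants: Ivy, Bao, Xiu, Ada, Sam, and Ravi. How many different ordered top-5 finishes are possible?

720

There are 6 choices for 1st place, 5 for 2nd, and so on down to 2 for position 5.
That gives 6 × 5 × 4 × 3 × 2 = 720.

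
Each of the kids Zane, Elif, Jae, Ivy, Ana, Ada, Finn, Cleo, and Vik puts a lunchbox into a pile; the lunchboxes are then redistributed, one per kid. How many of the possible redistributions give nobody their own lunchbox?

133496

This is the derangement count D_9: permutations of 9 items with no fixed point.
By inclusion–exclusion this is Σ_{j=0}^{9} (−1)^j C(9,j)·(9−j)!.
Computing: 362880 − 362880 + 181440 − 60480 + 15120 − 3024 + 504 − 72 + 9 − 1 = 133496.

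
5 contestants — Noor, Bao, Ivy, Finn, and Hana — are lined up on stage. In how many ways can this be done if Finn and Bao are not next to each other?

Of the 5! = 120 arrangements, those with Finn and Bao adjacent number 2 × 4! = 48 (treat the pair as a block with 2 internal orders).
Complementary counting: 120 − 48 = 72.

72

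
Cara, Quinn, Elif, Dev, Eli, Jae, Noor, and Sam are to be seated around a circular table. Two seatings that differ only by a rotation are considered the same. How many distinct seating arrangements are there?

5040

Fix one person's seat to break rotational symmetry; the remaining 7 people can be arranged in (7)! = 5040 ways.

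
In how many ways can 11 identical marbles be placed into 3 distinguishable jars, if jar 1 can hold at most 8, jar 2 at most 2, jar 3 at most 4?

Ignoring the caps, the number of non-negative solutions to x_1+…+x_3 = 11 is C(13,2) = 78.
Subtract solutions that violate a single cap (substitute x_i' = x_i − (cap_i+1)): x_1 ≥ 9 gives C(4,2) = 6; x_2 ≥ 3 gives C(10,2) = 45; x_3 ≥ 5 gives C(8,2) = 28. Together 79.
Add back pairs where two caps are both exceeded: 0 + 0 + 10 = 10.
By inclusion–exclusion the count is 78 − 79 + 10 = 9.

9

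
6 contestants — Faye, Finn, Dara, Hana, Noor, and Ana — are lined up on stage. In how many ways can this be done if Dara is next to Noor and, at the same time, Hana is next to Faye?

Treat {Dara,Noor} as one block (2 orders) and {Hana,Faye} as another (2 orders).
That leaves 4 units to arrange: 2 × 2 × 4! = 4 × 24 = 96.

96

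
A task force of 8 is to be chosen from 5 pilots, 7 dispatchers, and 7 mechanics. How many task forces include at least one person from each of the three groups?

71589

With no constraint there are C(19,8) = 75582 possible selections.
Selections missing a whole group: no pilots → C(14,8) = 3003; no dispatchers → C(12,8) = 495; no mechanics → C(12,8) = 495.
Add back selections omitting two groups (i.e. drawn from a single group): C(5,8) + C(7,8) + C(7,8) = 0.
By inclusion–exclusion: 75582 − 3993 + 0 = 71589.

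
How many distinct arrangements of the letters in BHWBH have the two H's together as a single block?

12

Treat the 2 copies of H as a single block. The multiset to arrange is then {HH, B, B, W}, 4 items in all.
That gives (4)!/(2!) = 12 arrangements.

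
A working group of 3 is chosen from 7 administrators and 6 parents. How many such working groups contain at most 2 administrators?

Split by how many administrators are chosen (0 through 2).
Sum: C(7,0)·C(6,3) + C(7,1)·C(6,2) + C(7,2)·C(6,1) = 20 + 105 + 126 = 251.

251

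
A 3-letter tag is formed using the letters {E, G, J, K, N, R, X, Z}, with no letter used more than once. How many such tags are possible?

With no repetition, fill the 3 letters in order: 8 choices, then 7, down to 6.
8 × 7 × 6 = 336.

336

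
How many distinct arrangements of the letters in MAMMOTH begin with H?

Fix H in the first position and arrange the remaining 6 letters.
Those 6 letters have M appearing 3 times, giving (6)!/(3!) = 120.

120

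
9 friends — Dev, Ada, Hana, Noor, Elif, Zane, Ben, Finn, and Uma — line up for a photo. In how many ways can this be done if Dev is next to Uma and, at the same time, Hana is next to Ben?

Treat {Dev,Uma} as one block (2 orders) and {Hana,Ben} as another (2 orders).
That leaves 7 units to arrange: 2 × 2 × 7! = 4 × 5040 = 20160.

20160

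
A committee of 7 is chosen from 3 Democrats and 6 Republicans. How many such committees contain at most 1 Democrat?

3

Split by how many Democrats are chosen (0 through 1).
Sum: C(3,0)·C(6,7) + C(3,1)·C(6,6) = 0 + 3 = 3.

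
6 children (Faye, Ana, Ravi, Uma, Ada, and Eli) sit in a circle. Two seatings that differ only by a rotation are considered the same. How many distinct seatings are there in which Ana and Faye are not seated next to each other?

All circular seatings of 6 people number (5)! = 120.
Seatings with Ana beside Faye: treat them as a block with 2 internal orders, giving 2 × (4)! = 48.
Subtracting, 120 − 48 = 72.

72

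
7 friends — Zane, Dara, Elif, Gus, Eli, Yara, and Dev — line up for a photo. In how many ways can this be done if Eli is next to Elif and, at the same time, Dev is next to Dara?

Treat {Eli,Elif} as one block (2 orders) and {Dev,Dara} as another (2 orders).
That leaves 5 units to arrange: 2 × 2 × 5! = 4 × 120 = 480.

480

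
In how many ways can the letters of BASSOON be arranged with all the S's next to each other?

360

Treat the 2 copies of S as a single block. The multiset to arrange is then {SS, A, B, N, O, O}, 6 items in all.
That gives (6)!/(2!) = 360 arrangements.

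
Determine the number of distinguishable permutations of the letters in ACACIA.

The 6 letters of ACACIA have repeats: A appearing 3 times and C appearing twice.
Dividing 6! = 720 by 3!·2! = 12 for the repeated letters gives 60.

60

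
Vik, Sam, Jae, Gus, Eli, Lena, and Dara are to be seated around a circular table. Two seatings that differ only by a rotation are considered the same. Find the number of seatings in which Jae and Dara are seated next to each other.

240

Treat {Jae, Dara} as one unit (2 internal orders) and seat the resulting 6 units around the table: (5)! circular arrangements.
So 2 × (5)! = 2 × 120 = 240.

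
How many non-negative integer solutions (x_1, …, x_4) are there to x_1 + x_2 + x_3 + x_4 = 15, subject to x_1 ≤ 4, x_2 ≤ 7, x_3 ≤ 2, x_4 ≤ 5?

19

Ignoring the caps, the number of non-negative solutions to x_1+…+x_4 = 15 is C(18,3) = 816.
Subtract solutions that violate a single cap (substitute x_i' = x_i − (cap_i+1)): x_1 ≥ 5 gives C(13,3) = 286; x_2 ≥ 8 gives C(10,3) = 120; x_3 ≥ 3 gives C(15,3) = 455; x_4 ≥ 6 gives C(12,3) = 220. Together 1081.
Add back pairs where two caps are both exceeded: 10 + 120 + 35 + 35 + 4 + 84 = 288.
Subtract triples: 0 + 0 + 4 + 0 = 4.
By inclusion–exclusion the count is 816 − 1081 + 288 − 4 = 19.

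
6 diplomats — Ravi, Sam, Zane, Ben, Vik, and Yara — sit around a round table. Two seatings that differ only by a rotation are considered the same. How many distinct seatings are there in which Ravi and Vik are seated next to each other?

48

Glue Ravi and Vik into a block (2 internal orders). Seating 5 units around a circle gives (4)! arrangements.
So 2 × (4)! = 2 × 24 = 48.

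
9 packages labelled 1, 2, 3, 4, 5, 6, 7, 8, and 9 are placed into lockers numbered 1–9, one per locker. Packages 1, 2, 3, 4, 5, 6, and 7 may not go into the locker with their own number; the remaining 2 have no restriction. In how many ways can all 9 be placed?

165016

Let Aᵢ (for 1 ≤ i ≤ 7) be the placements that put package i in its forbidden locker. Any j of these fix j positions, leaving (9−j)! ways to fill the rest, and there are C(7,j) ways to pick which j.
By inclusion–exclusion, the number of valid placements is Σ_{j=0}^{7} (−1)^j C(7,j)·(9−j)!.
Computing: 362880 − 282240 + 105840 − 25200 + 4200 − 504 + 42 − 2 = 165016.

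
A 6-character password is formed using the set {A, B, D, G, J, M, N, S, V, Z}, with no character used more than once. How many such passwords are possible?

151200

Choose and order 6 of the 10 symbols: the first character has 10 options, the next 9, and so on down to 5.
That product is 10 × 9 × 8 × 7 × 6 × 5 = 151200.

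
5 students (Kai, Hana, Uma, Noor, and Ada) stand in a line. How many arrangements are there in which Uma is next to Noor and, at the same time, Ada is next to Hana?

24

Treat {Uma,Noor} as one block (2 orders) and {Ada,Hana} as another (2 orders).
That leaves 3 units to arrange: 2 × 2 × 3! = 4 × 6 = 24.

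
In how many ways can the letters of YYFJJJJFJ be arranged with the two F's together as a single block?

168

Treat the 2 copies of F as a single block. The multiset to arrange is then {FF, J, J, J, J, J, Y, Y}, 8 items in all.
That gives (8)!/(5!·2!) = 168 arrangements.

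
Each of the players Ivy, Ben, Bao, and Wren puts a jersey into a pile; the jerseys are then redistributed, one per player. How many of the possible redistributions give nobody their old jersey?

This is the derangement count D_4: permutations of 4 items with no fixed point.
By inclusion–exclusion this is Σ_{j=0}^{4} (−1)^j C(4,j)·(4−j)!.
Computing: 24 − 24 + 12 − 4 + 1 = 9.

9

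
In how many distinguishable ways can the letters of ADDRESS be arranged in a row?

The 7 letters of ADDRESS have repeats: D appearing twice and S appearing twice.
Dividing 7! = 5040 by 2!·2! = 4 for the repeated letters gives 1260.

1260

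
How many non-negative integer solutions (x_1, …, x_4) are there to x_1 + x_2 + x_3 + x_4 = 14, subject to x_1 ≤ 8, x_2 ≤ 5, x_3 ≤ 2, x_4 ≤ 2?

18

By stars and bars, unrestricted non-negative solutions to x_1+…+x_4 = 14 number C(14+3,3) = 680.
Subtract solutions that violate a single cap (substitute x_i' = x_i − (cap_i+1)): x_1 ≥ 9 gives C(8,3) = 56; x_2 ≥ 6 gives C(11,3) = 165; x_3 ≥ 3 gives C(14,3) = 364; x_4 ≥ 3 gives C(14,3) = 364. Together 949.
Add back pairs where two caps are both exceeded: 0 + 10 + 10 + 56 + 56 + 165 = 297.
Subtract triples: 0 + 0 + 0 + 10 = 10.
By inclusion–exclusion the count is 680 − 949 + 297 − 10 = 18.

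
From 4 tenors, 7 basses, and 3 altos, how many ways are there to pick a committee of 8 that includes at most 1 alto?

Split by how many altos are chosen (0 through 1).
Sum: C(3,0)·C(11,8) + C(3,1)·C(11,7) = 165 + 990 = 1155.

1155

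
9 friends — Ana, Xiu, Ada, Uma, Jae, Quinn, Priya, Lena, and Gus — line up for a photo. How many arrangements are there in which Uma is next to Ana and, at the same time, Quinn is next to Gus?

Treat {Uma,Ana} as one block (2 orders) and {Quinn,Gus} as another (2 orders).
That leaves 7 units to arrange: 2 × 2 × 7! = 4 × 5040 = 20160.

20160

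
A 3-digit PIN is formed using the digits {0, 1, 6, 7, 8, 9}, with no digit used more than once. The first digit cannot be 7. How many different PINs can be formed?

The first digit has 6−1 = 5 choices (anything except 7).
The remaining 2 digits are filled from the other 5 symbols without repetition: 5 × 4 = 20.
Total: 5 × 20 = 100.

100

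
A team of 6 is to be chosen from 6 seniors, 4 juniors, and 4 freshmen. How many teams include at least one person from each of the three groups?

Unrestricted: C(14,6) = 3003 ways to pick any 6 of the 14.
Selections missing a whole group: no seniors → C(8,6) = 28; no juniors → C(10,6) = 210; no freshmen → C(10,6) = 210.
Add back selections omitting two groups (i.e. drawn from a single group): C(6,6) + C(4,6) + C(4,6) = 1.
By inclusion–exclusion: 3003 − 448 + 1 = 2556.

2556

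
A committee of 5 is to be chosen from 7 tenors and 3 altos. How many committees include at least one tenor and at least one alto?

231

Total 5-person selections from all 10: C(10,5) = 252.
Subtract selections that omit an entire group: no tenors → C(3,5) = 0; no altos → C(7,5) = 21.
Both groups omitted at once is impossible, so 252 − 21 = 231.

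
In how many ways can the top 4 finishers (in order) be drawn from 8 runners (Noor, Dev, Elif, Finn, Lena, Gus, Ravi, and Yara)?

1680

There are 8 choices for 1st place, 7 for 2nd, and so on down to 5 for position 4.
That gives 8 × 7 × 6 × 5 = 1680.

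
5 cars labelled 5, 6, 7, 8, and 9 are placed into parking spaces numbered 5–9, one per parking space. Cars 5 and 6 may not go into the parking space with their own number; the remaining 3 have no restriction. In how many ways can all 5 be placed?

Let Aᵢ (for i ∈ {5, 6}) be the placements that put car i in its forbidden parking space. Any j of these fix j positions, leaving (5−j)! ways to fill the rest, and there are C(2,j) ways to pick which j.
By inclusion–exclusion, the number of valid placements is Σ_{j=0}^{2} (−1)^j C(2,j)·(5−j)!.
Computing: 120 − 48 + 6 = 78.

78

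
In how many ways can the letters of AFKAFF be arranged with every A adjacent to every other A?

Treat the 2 copies of A as a single block. The multiset to arrange is then {AA, F, F, F, K}, 5 items in all.
That gives (5)!/(3!) = 20 arrangements.

20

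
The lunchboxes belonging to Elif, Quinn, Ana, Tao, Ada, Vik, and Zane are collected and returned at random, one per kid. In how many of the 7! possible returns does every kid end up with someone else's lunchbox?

1854

Let Aᵢ be the assignments in which kid i gets their own lunchbox. We want the size of the complement of A₁∪…∪A_7.
By inclusion–exclusion this is Σ_{j=0}^{7} (−1)^j C(7,j)·(7−j)!.
Computing: 5040 − 5040 + 2520 − 840 + 210 − 42 + 7 − 1 = 1854.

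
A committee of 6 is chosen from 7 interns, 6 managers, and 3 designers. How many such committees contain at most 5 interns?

Split by how many interns are chosen (0 through 5).
Sum: C(7,0)·C(9,6) + C(7,1)·C(9,5) + C(7,2)·C(9,4) + C(7,3)·C(9,3) + C(7,4)·C(9,2) + C(7,5)·C(9,1) = 84 + 882 + 2646 + 2940 + 1260 + 189 = 8001.

8001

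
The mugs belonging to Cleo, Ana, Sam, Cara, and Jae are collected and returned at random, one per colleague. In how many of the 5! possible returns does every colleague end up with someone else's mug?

44

This is the derangement count D_5: permutations of 5 items with no fixed point.
By inclusion–exclusion this is Σ_{j=0}^{5} (−1)^j C(5,j)·(5−j)!.
Computing: 120 − 120 + 60 − 20 + 5 − 1 = 44.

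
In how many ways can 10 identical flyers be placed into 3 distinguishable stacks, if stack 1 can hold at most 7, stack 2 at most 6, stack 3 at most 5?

35

By stars and bars, unrestricted non-negative solutions to x_1+…+x_3 = 10 number C(10+2,2) = 66.
Subtract solutions that violate a single cap (substitute x_i' = x_i − (cap_i+1)): x_1 ≥ 8 gives C(4,2) = 6; x_2 ≥ 7 gives C(5,2) = 10; x_3 ≥ 6 gives C(6,2) = 15. Together 31.
No two caps can be exceeded simultaneously, so the pair terms are all 0.
By inclusion–exclusion the count is 66 − 31 + 0 = 35.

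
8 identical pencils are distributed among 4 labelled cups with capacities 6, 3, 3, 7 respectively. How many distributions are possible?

Ignoring the caps, the number of non-negative solutions to x_1+…+x_4 = 8 is C(11,3) = 165.
Subtract solutions that violate a single cap (substitute x_i' = x_i − (cap_i+1)): x_1 ≥ 7 gives C(4,3) = 4; x_2 ≥ 4 gives C(7,3) = 35; x_3 ≥ 4 gives C(7,3) = 35; x_4 ≥ 8 gives C(3,3) = 1. Together 75.
Add back pairs where two caps are both exceeded: 0 + 0 + 0 + 1 + 0 + 0 = 1.
By inclusion–exclusion the count is 165 − 75 + 1 = 91.

91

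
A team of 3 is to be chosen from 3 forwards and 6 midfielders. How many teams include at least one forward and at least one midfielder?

Total 3-person selections from all 9: C(9,3) = 84.
Selections missing a whole group: no forwards → C(6,3) = 20; no midfielders → C(3,3) = 1.
Both groups omitted at once is impossible, so 84 − 21 = 63.

63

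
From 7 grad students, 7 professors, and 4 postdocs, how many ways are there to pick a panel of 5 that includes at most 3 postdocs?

Split by how many postdocs are chosen (0 through 3).
Sum: C(4,0)·C(14,5) + C(4,1)·C(14,4) + C(4,2)·C(14,3) + C(4,3)·C(14,2) = 2002 + 4004 + 2184 + 364 = 8554.

8554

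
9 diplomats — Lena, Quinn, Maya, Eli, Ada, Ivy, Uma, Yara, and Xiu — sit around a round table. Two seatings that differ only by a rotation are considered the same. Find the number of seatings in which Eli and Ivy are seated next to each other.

10080

Treat {Eli, Ivy} as one unit (2 internal orders) and seat the resulting 8 units around the table: (7)! circular arrangements.
So 2 × (7)! = 2 × 5040 = 10080.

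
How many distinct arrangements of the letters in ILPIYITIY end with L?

840

With the last slot taken by L, it remains to arrange the other 8 letters (IPIYITIY).
Those 8 letters have I appearing 4 times and Y appearing twice, giving (8)!/(4!·2!) = 840.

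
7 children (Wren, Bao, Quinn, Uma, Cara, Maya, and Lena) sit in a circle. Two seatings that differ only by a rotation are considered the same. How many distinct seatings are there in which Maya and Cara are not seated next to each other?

All circular seatings of 7 people number (6)! = 720.
Seatings with Maya beside Cara: treat them as a block with 2 internal orders, giving 2 × (5)! = 240.
Subtracting, 720 − 240 = 480.

480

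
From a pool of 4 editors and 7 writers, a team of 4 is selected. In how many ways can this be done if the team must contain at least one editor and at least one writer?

294

With no constraint there are C(11,4) = 330 possible selections.
Selections missing a whole group: no editors → C(7,4) = 35; no writers → C(4,4) = 1.
Both groups omitted at once is impossible, so 330 − 36 = 294.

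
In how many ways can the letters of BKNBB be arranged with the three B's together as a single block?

6

Treat the 3 copies of B as a single block. The multiset to arrange is then {BBB, K, N}, 3 items in all.
All 3 items are distinct, so there are (3)! = 6 arrangements.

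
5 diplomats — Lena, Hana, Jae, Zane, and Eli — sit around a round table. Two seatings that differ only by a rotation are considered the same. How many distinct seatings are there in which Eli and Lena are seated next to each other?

Glue Eli and Lena into a block (2 internal orders). Seating 4 units around a circle gives (3)! arrangements.
So 2 × (3)! = 2 × 6 = 12.

12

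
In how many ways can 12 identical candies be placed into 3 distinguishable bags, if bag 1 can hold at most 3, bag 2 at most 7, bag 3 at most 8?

22

Without the upper bounds there are C(14,2) = 91 ways to split 12 among 3 bags.
Subtract solutions that violate a single cap (substitute x_i' = x_i − (cap_i+1)): x_1 ≥ 4 gives C(10,2) = 45; x_2 ≥ 8 gives C(6,2) = 15; x_3 ≥ 9 gives C(5,2) = 10. Together 70.
Add back pairs where two caps are both exceeded: 1 + 0 + 0 = 1.
By inclusion–exclusion the count is 91 − 70 + 1 = 22.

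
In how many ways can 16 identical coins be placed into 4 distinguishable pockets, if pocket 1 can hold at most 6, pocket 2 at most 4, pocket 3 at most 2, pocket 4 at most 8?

31

By stars and bars, unrestricted non-negative solutions to x_1+…+x_4 = 16 number C(16+3,3) = 969.
Subtract solutions that violate a single cap (substitute x_i' = x_i − (cap_i+1)): x_1 ≥ 7 gives C(12,3) = 220; x_2 ≥ 5 gives C(14,3) = 364; x_3 ≥ 3 gives C(16,3) = 560; x_4 ≥ 9 gives C(10,3) = 120. Together 1264.
Add back pairs where two caps are both exceeded: 35 + 84 + 1 + 165 + 10 + 35 = 330.
Subtract triples: 4 + 0 + 0 + 0 = 4.
By inclusion–exclusion the count is 969 − 1264 + 330 − 4 = 31.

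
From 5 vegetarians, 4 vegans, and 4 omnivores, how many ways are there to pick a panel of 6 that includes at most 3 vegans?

1680

Split by how many vegans are chosen (0 through 3).
Sum: C(4,0)·C(9,6) + C(4,1)·C(9,5) + C(4,2)·C(9,4) + C(4,3)·C(9,3) = 84 + 504 + 756 + 336 = 1680.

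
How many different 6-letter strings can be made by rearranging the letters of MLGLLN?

The 6 letters of MLGLLN have repeats: L appearing 3 times.
Dividing 6! = 720 by 3! = 6 for the repeated letters gives 120.

120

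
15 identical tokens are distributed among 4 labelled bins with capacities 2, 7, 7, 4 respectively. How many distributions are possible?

Without the upper bounds there are C(18,3) = 816 ways to split 15 among 4 bins.
Subtract solutions that violate a single cap (substitute x_i' = x_i − (cap_i+1)): x_1 ≥ 3 gives C(15,3) = 455; x_2 ≥ 8 gives C(10,3) = 120; x_3 ≥ 8 gives C(10,3) = 120; x_4 ≥ 5 gives C(13,3) = 286. Together 981.
Add back pairs where two caps are both exceeded: 35 + 35 + 120 + 0 + 10 + 10 = 210.
By inclusion–exclusion the count is 816 − 981 + 210 = 45.

45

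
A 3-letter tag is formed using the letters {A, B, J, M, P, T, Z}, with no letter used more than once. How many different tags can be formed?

This is a permutation of 3 out of 7: P(7,3) = 7!/4!.
That product is 7 × 6 × 5 = 210.

210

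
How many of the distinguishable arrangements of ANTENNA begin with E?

60

With the first slot taken by E, it remains to arrange the other 6 letters (ANTNNA).
Those 6 letters have A appearing twice and N appearing 3 times, giving (6)!/(3!·2!) = 60.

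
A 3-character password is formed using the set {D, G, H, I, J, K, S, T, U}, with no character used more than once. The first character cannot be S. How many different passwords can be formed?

448

The first character has 9−1 = 8 choices (anything except S).
The remaining 2 characters are filled from the other 8 symbols without repetition: 8 × 7 = 56.
Total: 8 × 56 = 448.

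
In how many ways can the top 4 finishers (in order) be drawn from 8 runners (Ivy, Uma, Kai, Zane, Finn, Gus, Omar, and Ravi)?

1680

This is an ordered selection of 4 from 8: P(8,4).
That gives 8 × 7 × 6 × 5 = 1680.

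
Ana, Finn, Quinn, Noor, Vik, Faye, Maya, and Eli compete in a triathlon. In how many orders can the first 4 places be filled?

There are 8 choices for 1st place, 7 for 2nd, and so on down to 5 for position 4.
That gives 8 × 7 × 6 × 5 = 1680.

1680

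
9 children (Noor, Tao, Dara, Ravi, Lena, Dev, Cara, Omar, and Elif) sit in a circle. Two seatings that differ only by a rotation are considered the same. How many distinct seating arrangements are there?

Seat Noor anywhere (absorbing the rotational symmetry), then permute the other 8: (8)! = 40320.

40320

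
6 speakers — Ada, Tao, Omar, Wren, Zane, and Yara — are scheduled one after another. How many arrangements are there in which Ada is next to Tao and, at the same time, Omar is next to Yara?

96

Treat {Ada,Tao} as one block (2 orders) and {Omar,Yara} as another (2 orders).
That leaves 4 units to arrange: 2 × 2 × 4! = 4 × 24 = 96.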